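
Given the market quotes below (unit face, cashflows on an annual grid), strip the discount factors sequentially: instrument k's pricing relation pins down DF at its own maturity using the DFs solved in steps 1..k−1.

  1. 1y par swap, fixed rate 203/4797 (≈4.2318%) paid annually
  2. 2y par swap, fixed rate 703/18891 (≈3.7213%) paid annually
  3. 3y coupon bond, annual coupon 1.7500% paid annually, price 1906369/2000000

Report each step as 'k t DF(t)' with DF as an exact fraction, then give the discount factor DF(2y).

1 1 4797/5000
2 2 9297/10000
3 3 9043/10000
DF(2y) = 9297/10000 ≈ 0.929700

step 1 [1y] swap r/1=203/4797: DF=(1 − 203/4797·(0))/(1+203/4797) = 4797/5000 ≈ 0.959400
step 2 [2y] swap r/1=703/18891: DF=(1 − 703/18891·(0.959400))/(1+703/18891) = 9297/10000 ≈ 0.929700
step 3 [3y] bond c/1=7/400: DF=(1906369/2000000 − 7/400·(0.959400+0.929700))/(1+7/400) = 9043/10000 ≈ 0.904300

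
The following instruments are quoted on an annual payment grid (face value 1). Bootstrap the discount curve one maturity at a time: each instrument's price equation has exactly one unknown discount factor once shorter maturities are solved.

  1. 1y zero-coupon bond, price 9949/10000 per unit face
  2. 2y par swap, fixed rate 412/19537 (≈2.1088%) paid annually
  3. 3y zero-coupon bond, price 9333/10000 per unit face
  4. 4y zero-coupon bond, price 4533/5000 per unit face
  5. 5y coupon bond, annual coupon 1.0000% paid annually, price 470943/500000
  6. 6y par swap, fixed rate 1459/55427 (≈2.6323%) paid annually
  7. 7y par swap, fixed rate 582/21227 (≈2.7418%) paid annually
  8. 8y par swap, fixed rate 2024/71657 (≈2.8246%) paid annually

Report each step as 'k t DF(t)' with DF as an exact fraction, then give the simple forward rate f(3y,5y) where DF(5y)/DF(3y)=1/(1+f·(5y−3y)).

step 1 [1y] zero: DF = P = 9949/10000 ≈ 0.994900
step 2 [2y] swap r/1=412/19537: DF=(1 − 412/19537·(0.994900))/(1+412/19537) = 2397/2500 ≈ 0.958800
step 3 [3y] zero: DF = P = 9333/10000 ≈ 0.933300
step 4 [4y] zero: DF = P = 4533/5000 ≈ 0.906600
step 5 [5y] bond c/1=1/100: DF=(470943/500000 − 1/100·(0.994900+0.958800+0.933300+0.906600))/(1+1/100) = 179/200 ≈ 0.895000
step 6 [6y] swap r/1=1459/55427: DF=(1 − 1459/55427·(0.994900+0.958800+0.933300+0.906600+0.895000))/(1+1459/55427) = 8541/10000 ≈ 0.854100
step 7 [7y] swap r/1=582/21227: DF=(1 − 582/21227·(0.994900+0.958800+0.933300+0.906600+0.895000+0.854100))/(1+582/21227) = 4127/5000 ≈ 0.825400
step 8 [8y] swap r/1=2024/71657: DF=(1 − 2024/71657·(0.994900+0.958800+0.933300+0.906600+0.895000+0.854100+0.825400))/(1+2024/71657) = 997/1250 ≈ 0.797600

1 1 9949/10000
2 2 2397/2500
3 3 9333/10000
4 4 4533/5000
5 5 179/200
6 6 8541/10000
7 7 4127/5000
8 8 997/1250
f(3y,5y) = ((9333/10000)/(179/200) − 1)/(2) = 383/17900 ≈ 2.1397%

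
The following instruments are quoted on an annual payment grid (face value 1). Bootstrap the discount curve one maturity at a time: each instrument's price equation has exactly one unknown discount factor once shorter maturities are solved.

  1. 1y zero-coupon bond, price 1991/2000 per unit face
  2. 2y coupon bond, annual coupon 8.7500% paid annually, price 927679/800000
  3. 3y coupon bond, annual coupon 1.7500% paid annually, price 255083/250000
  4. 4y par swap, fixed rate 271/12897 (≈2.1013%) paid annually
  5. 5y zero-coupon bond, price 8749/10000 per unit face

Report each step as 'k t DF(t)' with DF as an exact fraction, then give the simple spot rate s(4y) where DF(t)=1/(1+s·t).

step 1 [1y] zero: DF = P = 1991/2000 ≈ 0.995500
step 2 [2y] bond c/1=7/80: DF=(927679/800000 − 7/80·(0.995500))/(1+7/80) = 4931/5000 ≈ 0.986200
step 3 [3y] bond c/1=7/400: DF=(255083/250000 − 7/400·(0.995500+0.986200))/(1+7/400) = 9687/10000 ≈ 0.968700
step 4 [4y] swap r/1=271/12897: DF=(1 − 271/12897·(0.995500+0.986200+0.968700))/(1+271/12897) = 9187/10000 ≈ 0.918700
step 5 [5y] zero: DF = P = 8749/10000 ≈ 0.874900

1 1 1991/2000
2 2 4931/5000
3 3 9687/10000
4 4 9187/10000
5 5 8749/10000
s(4y) = (1/(9187/10000) − 1)/(4) = 813/36748 ≈ 2.2124%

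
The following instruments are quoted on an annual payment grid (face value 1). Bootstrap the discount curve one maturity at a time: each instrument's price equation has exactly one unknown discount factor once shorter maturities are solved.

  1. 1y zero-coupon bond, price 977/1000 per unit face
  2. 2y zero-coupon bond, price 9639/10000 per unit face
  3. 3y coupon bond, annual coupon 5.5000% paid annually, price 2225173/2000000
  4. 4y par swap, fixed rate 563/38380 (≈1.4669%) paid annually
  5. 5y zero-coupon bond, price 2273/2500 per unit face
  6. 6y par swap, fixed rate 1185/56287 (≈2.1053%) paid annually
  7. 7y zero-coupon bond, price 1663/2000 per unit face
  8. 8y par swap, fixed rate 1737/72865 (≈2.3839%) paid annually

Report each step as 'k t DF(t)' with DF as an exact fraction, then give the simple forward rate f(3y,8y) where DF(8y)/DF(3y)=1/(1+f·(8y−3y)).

1 1 977/1000
2 2 9639/10000
3 3 4767/5000
4 4 9437/10000
5 5 2273/2500
6 6 1763/2000
7 7 1663/2000
8 8 8263/10000
f(3y,8y) = ((4767/5000)/(8263/10000) − 1)/(5) = 1271/41315 ≈ 3.0764%

step 1 [1y] zero: DF = P = 977/1000 ≈ 0.977000
step 2 [2y] zero: DF = P = 9639/10000 ≈ 0.963900
step 3 [3y] bond c/1=11/200: DF=(2225173/2000000 − 11/200·(0.977000+0.963900))/(1+11/200) = 4767/5000 ≈ 0.953400
step 4 [4y] swap r/1=563/38380: DF=(1 − 563/38380·(0.977000+0.963900+0.953400))/(1+563/38380) = 9437/10000 ≈ 0.943700
step 5 [5y] zero: DF = P = 2273/2500 ≈ 0.909200
step 6 [6y] swap r/1=1185/56287: DF=(1 − 1185/56287·(0.977000+0.963900+0.953400+0.943700+0.909200))/(1+1185/56287) = 1763/2000 ≈ 0.881500
step 7 [7y] zero: DF = P = 1663/2000 ≈ 0.831500
step 8 [8y] swap r/1=1737/72865: DF=(1 − 1737/72865·(0.977000+0.963900+0.953400+0.943700+0.909200+0.881500+0.831500))/(1+1737/72865) = 8263/10000 ≈ 0.826300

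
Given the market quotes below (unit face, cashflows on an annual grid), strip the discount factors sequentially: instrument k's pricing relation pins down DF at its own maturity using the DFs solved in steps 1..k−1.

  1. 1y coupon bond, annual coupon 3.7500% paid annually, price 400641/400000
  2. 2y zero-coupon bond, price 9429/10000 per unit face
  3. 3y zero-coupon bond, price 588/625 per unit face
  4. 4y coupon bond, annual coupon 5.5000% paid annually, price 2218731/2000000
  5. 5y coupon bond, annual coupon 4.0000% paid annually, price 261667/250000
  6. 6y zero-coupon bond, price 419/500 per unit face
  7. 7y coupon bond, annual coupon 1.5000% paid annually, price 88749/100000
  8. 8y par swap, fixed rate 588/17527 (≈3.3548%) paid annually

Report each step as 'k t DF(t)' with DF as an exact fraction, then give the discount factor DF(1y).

1 1 4827/5000
2 2 9429/10000
3 3 588/625
4 4 903/1000
5 5 8621/10000
6 6 419/500
7 7 3969/5000
8 8 478/625
DF(1y) = 4827/5000 ≈ 0.965400

step 1 [1y] bond c/1=3/80: DF=(400641/400000 − 3/80·(0))/(1+3/80) = 4827/5000 ≈ 0.965400
step 2 [2y] zero: DF = P = 9429/10000 ≈ 0.942900
step 3 [3y] zero: DF = P = 588/625 ≈ 0.940800
step 4 [4y] bond c/1=11/200: DF=(2218731/2000000 − 11/200·(0.965400+0.942900+0.940800))/(1+11/200) = 903/1000 ≈ 0.903000
step 5 [5y] bond c/1=1/25: DF=(261667/250000 − 1/25·(0.965400+0.942900+0.940800+0.903000))/(1+1/25) = 8621/10000 ≈ 0.862100
step 6 [6y] zero: DF = P = 419/500 ≈ 0.838000
step 7 [7y] bond c/1=3/200: DF=(88749/100000 − 3/200·(0.965400+0.942900+0.940800+0.903000+0.862100+0.838000))/(1+3/200) = 3969/5000 ≈ 0.793800
step 8 [8y] swap r/1=588/17527: DF=(1 − 588/17527·(0.965400+0.942900+0.940800+0.903000+0.862100+0.838000+0.793800))/(1+588/17527) = 478/625 ≈ 0.764800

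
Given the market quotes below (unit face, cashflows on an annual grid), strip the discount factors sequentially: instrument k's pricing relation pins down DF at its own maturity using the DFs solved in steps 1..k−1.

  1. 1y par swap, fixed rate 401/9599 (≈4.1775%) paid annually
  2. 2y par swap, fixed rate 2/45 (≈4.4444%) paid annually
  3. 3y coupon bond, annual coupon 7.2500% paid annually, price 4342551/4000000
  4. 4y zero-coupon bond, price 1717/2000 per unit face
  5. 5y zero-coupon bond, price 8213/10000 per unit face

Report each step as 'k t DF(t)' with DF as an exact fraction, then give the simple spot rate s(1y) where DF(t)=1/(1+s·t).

1 1 9599/10000
2 2 4583/5000
3 3 4427/5000
4 4 1717/2000
5 5 8213/10000
s(1y) = (1/(9599/10000) − 1)/(1) = 401/9599 ≈ 4.1775%

step 1 [1y] swap r/1=401/9599: DF=(1 − 401/9599·(0))/(1+401/9599) = 9599/10000 ≈ 0.959900
step 2 [2y] swap r/1=2/45: DF=(1 − 2/45·(0.959900))/(1+2/45) = 4583/5000 ≈ 0.916600
step 3 [3y] bond c/1=29/400: DF=(4342551/4000000 − 29/400·(0.959900+0.916600))/(1+29/400) = 4427/5000 ≈ 0.885400
step 4 [4y] zero: DF = P = 1717/2000 ≈ 0.858500
step 5 [5y] zero: DF = P = 8213/10000 ≈ 0.821300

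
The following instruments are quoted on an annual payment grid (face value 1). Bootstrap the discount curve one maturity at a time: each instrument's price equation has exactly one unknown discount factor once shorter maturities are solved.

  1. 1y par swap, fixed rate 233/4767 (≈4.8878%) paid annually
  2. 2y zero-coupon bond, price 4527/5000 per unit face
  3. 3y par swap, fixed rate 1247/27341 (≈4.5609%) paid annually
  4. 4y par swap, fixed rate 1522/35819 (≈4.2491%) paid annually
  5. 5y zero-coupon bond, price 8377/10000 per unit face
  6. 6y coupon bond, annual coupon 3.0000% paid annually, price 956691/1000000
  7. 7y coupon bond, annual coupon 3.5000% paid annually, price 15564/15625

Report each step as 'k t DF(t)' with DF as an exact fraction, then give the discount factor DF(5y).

1 1 4767/5000
2 2 4527/5000
3 3 8753/10000
4 4 4239/5000
5 5 8377/10000
6 6 8001/10000
7 7 7859/10000
DF(5y) = 8377/10000 ≈ 0.837700

step 1 [1y] swap r/1=233/4767: DF=(1 − 233/4767·(0))/(1+233/4767) = 4767/5000 ≈ 0.953400
step 2 [2y] zero: DF = P = 4527/5000 ≈ 0.905400
step 3 [3y] swap r/1=1247/27341: DF=(1 − 1247/27341·(0.953400+0.905400))/(1+1247/27341) = 8753/10000 ≈ 0.875300
step 4 [4y] swap r/1=1522/35819: DF=(1 − 1522/35819·(0.953400+0.905400+0.875300))/(1+1522/35819) = 4239/5000 ≈ 0.847800
step 5 [5y] zero: DF = P = 8377/10000 ≈ 0.837700
step 6 [6y] bond c/1=3/100: DF=(956691/1000000 − 3/100·(0.953400+0.905400+0.875300+0.847800+0.837700))/(1+3/100) = 8001/10000 ≈ 0.800100
step 7 [7y] bond c/1=7/200: DF=(15564/15625 − 7/200·(0.953400+0.905400+0.875300+0.847800+0.837700+0.800100))/(1+7/200) = 7859/10000 ≈ 0.785900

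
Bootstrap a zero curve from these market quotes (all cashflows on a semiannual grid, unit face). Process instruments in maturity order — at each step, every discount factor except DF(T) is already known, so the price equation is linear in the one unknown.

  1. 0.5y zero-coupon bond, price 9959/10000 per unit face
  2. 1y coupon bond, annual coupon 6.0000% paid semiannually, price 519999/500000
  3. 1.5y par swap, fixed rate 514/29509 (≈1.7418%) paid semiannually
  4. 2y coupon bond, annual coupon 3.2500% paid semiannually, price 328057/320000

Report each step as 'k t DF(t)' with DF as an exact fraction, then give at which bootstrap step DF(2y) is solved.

1 1/2 9959/10000
2 1 9807/10000
3 3/2 9743/10000
4 2 601/625
DF(2y) is solved at step 4

step 1 [0.5y] zero: DF = P = 9959/10000 ≈ 0.995900
step 2 [1y] bond c/2=3/100: DF=(519999/500000 − 3/100·(0.995900))/(1+3/100) = 9807/10000 ≈ 0.980700
step 3 [1.5y] swap r/2=257/29509: DF=(1 − 257/29509·(0.995900+0.980700))/(1+257/29509) = 9743/10000 ≈ 0.974300
step 4 [2y] bond c/2=13/800: DF=(328057/320000 − 13/800·(0.995900+0.980700+0.974300))/(1+13/800) = 601/625 ≈ 0.961600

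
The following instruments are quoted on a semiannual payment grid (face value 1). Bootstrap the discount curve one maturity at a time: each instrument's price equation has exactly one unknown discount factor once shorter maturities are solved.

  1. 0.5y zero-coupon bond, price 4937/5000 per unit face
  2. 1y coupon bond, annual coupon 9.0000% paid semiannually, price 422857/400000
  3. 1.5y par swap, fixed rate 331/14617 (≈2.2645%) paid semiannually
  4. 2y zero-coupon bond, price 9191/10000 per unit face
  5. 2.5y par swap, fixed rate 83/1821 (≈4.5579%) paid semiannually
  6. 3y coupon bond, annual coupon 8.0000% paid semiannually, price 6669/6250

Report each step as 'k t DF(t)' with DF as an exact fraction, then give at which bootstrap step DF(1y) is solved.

1 1/2 4937/5000
2 1 9691/10000
3 3/2 9669/10000
4 2 9191/10000
5 5/2 8921/10000
6 3 8439/10000
DF(1y) is solved at step 2

step 1 [0.5y] zero: DF = P = 4937/5000 ≈ 0.987400
step 2 [1y] bond c/2=9/200: DF=(422857/400000 − 9/200·(0.987400))/(1+9/200) = 9691/10000 ≈ 0.969100
step 3 [1.5y] swap r/2=331/29234: DF=(1 − 331/29234·(0.987400+0.969100))/(1+331/29234) = 9669/10000 ≈ 0.966900
step 4 [2y] zero: DF = P = 9191/10000 ≈ 0.919100
step 5 [2.5y] swap r/2=83/3642: DF=(1 − 83/3642·(0.987400+0.969100+0.966900+0.919100))/(1+83/3642) = 8921/10000 ≈ 0.892100
step 6 [3y] bond c/2=1/25: DF=(6669/6250 − 1/25·(0.987400+0.969100+0.966900+0.919100+0.892100))/(1+1/25) = 8439/10000 ≈ 0.843900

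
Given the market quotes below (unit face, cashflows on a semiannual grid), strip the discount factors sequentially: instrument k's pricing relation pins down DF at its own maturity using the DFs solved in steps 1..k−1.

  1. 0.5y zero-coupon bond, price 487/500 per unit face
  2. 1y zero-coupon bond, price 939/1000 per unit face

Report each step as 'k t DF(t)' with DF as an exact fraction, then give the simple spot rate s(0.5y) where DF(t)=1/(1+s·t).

1 1/2 487/500
2 1 939/1000
s(0.5y) = (1/(487/500) − 1)/(1/2) = 26/487 ≈ 5.3388%

step 1 [0.5y] zero: DF = P = 487/500 ≈ 0.974000
step 2 [1y] zero: DF = P = 939/1000 ≈ 0.939000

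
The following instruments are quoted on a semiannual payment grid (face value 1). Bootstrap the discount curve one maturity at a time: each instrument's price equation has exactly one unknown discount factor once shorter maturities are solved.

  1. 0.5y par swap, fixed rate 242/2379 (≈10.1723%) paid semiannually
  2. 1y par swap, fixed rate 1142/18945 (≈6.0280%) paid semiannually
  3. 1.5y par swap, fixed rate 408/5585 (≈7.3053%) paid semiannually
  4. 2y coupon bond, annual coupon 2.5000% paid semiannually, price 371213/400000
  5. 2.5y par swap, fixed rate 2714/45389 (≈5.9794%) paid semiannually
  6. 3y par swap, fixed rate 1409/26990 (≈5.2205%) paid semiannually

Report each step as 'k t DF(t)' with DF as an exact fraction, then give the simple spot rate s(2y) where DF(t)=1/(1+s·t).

step 1 [0.5y] swap r/2=121/2379: DF=(1 − 121/2379·(0))/(1+121/2379) = 2379/2500 ≈ 0.951600
step 2 [1y] swap r/2=571/18945: DF=(1 − 571/18945·(0.951600))/(1+571/18945) = 9429/10000 ≈ 0.942900
step 3 [1.5y] swap r/2=204/5585: DF=(1 − 204/5585·(0.951600+0.942900))/(1+204/5585) = 449/500 ≈ 0.898000
step 4 [2y] bond c/2=1/80: DF=(371213/400000 − 1/80·(0.951600+0.942900+0.898000))/(1+1/80) = 8821/10000 ≈ 0.882100
step 5 [2.5y] swap r/2=1357/45389: DF=(1 − 1357/45389·(0.951600+0.942900+0.898000+0.882100))/(1+1357/45389) = 8643/10000 ≈ 0.864300
step 6 [3y] swap r/2=1409/53980: DF=(1 − 1409/53980·(0.951600+0.942900+0.898000+0.882100+0.864300))/(1+1409/53980) = 8591/10000 ≈ 0.859100

1 1/2 2379/2500
2 1 9429/10000
3 3/2 449/500
4 2 8821/10000
5 5/2 8643/10000
6 3 8591/10000
s(2y) = (1/(8821/10000) − 1)/(2) = 1179/17642 ≈ 6.6829%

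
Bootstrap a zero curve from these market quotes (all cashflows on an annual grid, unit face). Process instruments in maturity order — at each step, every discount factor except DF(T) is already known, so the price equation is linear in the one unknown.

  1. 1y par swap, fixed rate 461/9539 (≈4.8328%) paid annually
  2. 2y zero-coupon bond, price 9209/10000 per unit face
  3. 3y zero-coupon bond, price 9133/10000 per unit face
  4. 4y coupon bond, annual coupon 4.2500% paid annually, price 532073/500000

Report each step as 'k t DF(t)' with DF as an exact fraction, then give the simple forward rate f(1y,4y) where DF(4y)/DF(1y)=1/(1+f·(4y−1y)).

1 1 9539/10000
2 2 9209/10000
3 3 9133/10000
4 4 9071/10000
f(1y,4y) = ((9539/10000)/(9071/10000) − 1)/(3) = 156/9071 ≈ 1.7198%

step 1 [1y] swap r/1=461/9539: DF=(1 − 461/9539·(0))/(1+461/9539) = 9539/10000 ≈ 0.953900
step 2 [2y] zero: DF = P = 9209/10000 ≈ 0.920900
step 3 [3y] zero: DF = P = 9133/10000 ≈ 0.913300
step 4 [4y] bond c/1=17/400: DF=(532073/500000 − 17/400·(0.953900+0.920900+0.913300))/(1+17/400) = 9071/10000 ≈ 0.907100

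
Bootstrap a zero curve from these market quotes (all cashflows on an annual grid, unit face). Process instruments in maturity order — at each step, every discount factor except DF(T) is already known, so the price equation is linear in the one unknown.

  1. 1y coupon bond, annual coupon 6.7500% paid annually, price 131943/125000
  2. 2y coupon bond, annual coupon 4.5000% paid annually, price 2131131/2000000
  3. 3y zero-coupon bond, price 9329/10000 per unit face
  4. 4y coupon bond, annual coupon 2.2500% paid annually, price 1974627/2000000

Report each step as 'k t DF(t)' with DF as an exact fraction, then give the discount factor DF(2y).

1 1 618/625
2 2 9771/10000
3 3 9329/10000
4 4 4509/5000
DF(2y) = 9771/10000 ≈ 0.977100

step 1 [1y] bond c/1=27/400: DF=(131943/125000 − 27/400·(0))/(1+27/400) = 618/625 ≈ 0.988800
step 2 [2y] bond c/1=9/200: DF=(2131131/2000000 − 9/200·(0.988800))/(1+9/200) = 9771/10000 ≈ 0.977100
step 3 [3y] zero: DF = P = 9329/10000 ≈ 0.932900
step 4 [4y] bond c/1=9/400: DF=(1974627/2000000 − 9/400·(0.988800+0.977100+0.932900))/(1+9/400) = 4509/5000 ≈ 0.901800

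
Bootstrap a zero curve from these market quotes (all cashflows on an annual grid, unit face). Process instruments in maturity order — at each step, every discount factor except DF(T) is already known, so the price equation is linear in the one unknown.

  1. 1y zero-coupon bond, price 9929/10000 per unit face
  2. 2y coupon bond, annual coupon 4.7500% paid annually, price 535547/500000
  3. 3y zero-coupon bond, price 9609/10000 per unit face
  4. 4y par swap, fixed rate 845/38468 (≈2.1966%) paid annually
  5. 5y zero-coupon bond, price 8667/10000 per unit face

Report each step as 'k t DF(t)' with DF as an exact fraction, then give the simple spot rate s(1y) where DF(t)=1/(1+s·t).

1 1 9929/10000
2 2 391/400
3 3 9609/10000
4 4 1831/2000
5 5 8667/10000
s(1y) = (1/(9929/10000) − 1)/(1) = 71/9929 ≈ 0.7151%

step 1 [1y] zero: DF = P = 9929/10000 ≈ 0.992900
step 2 [2y] bond c/1=19/400: DF=(535547/500000 − 19/400·(0.992900))/(1+19/400) = 391/400 ≈ 0.977500
step 3 [3y] zero: DF = P = 9609/10000 ≈ 0.960900
step 4 [4y] swap r/1=845/38468: DF=(1 − 845/38468·(0.992900+0.977500+0.960900))/(1+845/38468) = 1831/2000 ≈ 0.915500
step 5 [5y] zero: DF = P = 8667/10000 ≈ 0.866700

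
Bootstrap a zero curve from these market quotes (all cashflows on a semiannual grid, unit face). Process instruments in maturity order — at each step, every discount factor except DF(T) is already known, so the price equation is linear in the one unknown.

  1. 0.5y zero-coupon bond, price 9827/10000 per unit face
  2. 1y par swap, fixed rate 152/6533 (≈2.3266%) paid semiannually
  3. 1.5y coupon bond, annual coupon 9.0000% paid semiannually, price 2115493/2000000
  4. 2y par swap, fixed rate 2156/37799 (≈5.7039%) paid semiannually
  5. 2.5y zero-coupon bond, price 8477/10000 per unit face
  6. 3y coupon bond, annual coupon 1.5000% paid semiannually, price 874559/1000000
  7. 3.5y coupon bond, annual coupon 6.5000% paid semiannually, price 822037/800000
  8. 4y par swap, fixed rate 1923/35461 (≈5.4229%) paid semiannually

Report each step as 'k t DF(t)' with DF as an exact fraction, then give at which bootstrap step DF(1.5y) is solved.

1 1/2 9827/10000
2 1 2443/2500
3 3/2 4639/5000
4 2 4461/5000
5 5/2 8477/10000
6 3 521/625
7 7/2 8233/10000
8 4 8077/10000
DF(1.5y) is solved at step 3

step 1 [0.5y] zero: DF = P = 9827/10000 ≈ 0.982700
step 2 [1y] swap r/2=76/6533: DF=(1 − 76/6533·(0.982700))/(1+76/6533) = 2443/2500 ≈ 0.977200
step 3 [1.5y] bond c/2=9/200: DF=(2115493/2000000 − 9/200·(0.982700+0.977200))/(1+9/200) = 4639/5000 ≈ 0.927800
step 4 [2y] swap r/2=1078/37799: DF=(1 − 1078/37799·(0.982700+0.977200+0.927800))/(1+1078/37799) = 4461/5000 ≈ 0.892200
step 5 [2.5y] zero: DF = P = 8477/10000 ≈ 0.847700
step 6 [3y] bond c/2=3/400: DF=(874559/1000000 − 3/400·(0.982700+0.977200+0.927800+0.892200+0.847700))/(1+3/400) = 521/625 ≈ 0.833600
step 7 [3.5y] bond c/2=13/400: DF=(822037/800000 − 13/400·(0.982700+0.977200+0.927800+0.892200+0.847700+0.833600))/(1+13/400) = 8233/10000 ≈ 0.823300
step 8 [4y] swap r/2=1923/70922: DF=(1 − 1923/70922·(0.982700+0.977200+0.927800+0.892200+0.847700+0.833600+0.823300))/(1+1923/70922) = 8077/10000 ≈ 0.807700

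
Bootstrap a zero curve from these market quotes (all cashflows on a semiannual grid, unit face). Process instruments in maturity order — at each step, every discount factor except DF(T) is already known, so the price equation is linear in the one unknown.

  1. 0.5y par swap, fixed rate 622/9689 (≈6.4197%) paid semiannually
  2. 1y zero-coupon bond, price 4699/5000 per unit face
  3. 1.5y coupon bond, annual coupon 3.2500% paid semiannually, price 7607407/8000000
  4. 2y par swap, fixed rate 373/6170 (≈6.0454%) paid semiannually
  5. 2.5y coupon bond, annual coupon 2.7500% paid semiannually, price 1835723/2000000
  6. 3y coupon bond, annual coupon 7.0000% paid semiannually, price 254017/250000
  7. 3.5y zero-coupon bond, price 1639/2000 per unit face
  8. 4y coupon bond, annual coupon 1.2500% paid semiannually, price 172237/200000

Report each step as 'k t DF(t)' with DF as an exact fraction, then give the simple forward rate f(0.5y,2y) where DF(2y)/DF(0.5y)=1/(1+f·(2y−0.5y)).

1 1/2 9689/10000
2 1 4699/5000
3 3/2 2263/2500
4 2 8881/10000
5 5/2 1069/1250
6 3 2069/2500
7 7/2 1639/2000
8 4 8173/10000
f(0.5y,2y) = ((9689/10000)/(8881/10000) − 1)/(3/2) = 1616/26643 ≈ 6.0654%

step 1 [0.5y] swap r/2=311/9689: DF=(1 − 311/9689·(0))/(1+311/9689) = 9689/10000 ≈ 0.968900
step 2 [1y] zero: DF = P = 4699/5000 ≈ 0.939800
step 3 [1.5y] bond c/2=13/800: DF=(7607407/8000000 − 13/800·(0.968900+0.939800))/(1+13/800) = 2263/2500 ≈ 0.905200
step 4 [2y] swap r/2=373/12340: DF=(1 − 373/12340·(0.968900+0.939800+0.905200))/(1+373/12340) = 8881/10000 ≈ 0.888100
step 5 [2.5y] bond c/2=11/800: DF=(1835723/2000000 − 11/800·(0.968900+0.939800+0.905200+0.888100))/(1+11/800) = 1069/1250 ≈ 0.855200
step 6 [3y] bond c/2=7/200: DF=(254017/250000 − 7/200·(0.968900+0.939800+0.905200+0.888100+0.855200))/(1+7/200) = 2069/2500 ≈ 0.827600
step 7 [3.5y] zero: DF = P = 1639/2000 ≈ 0.819500
step 8 [4y] bond c/2=1/160: DF=(172237/200000 − 1/160·(0.968900+0.939800+0.905200+0.888100+0.855200+0.827600+0.819500))/(1+1/160) = 8173/10000 ≈ 0.817300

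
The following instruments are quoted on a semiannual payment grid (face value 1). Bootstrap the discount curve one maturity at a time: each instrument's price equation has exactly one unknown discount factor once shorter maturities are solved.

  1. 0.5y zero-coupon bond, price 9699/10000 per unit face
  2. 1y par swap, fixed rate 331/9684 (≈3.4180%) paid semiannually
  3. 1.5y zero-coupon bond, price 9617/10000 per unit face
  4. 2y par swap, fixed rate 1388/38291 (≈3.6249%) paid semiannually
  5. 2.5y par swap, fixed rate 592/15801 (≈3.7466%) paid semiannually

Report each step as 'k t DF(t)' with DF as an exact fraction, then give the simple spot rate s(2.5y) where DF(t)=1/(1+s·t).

1 1/2 9699/10000
2 1 9669/10000
3 3/2 9617/10000
4 2 4653/5000
5 5/2 1139/1250
s(2.5y) = (1/(1139/1250) − 1)/(5/2) = 222/5695 ≈ 3.8982%

step 1 [0.5y] zero: DF = P = 9699/10000 ≈ 0.969900
step 2 [1y] swap r/2=331/19368: DF=(1 − 331/19368·(0.969900))/(1+331/19368) = 9669/10000 ≈ 0.966900
step 3 [1.5y] zero: DF = P = 9617/10000 ≈ 0.961700
step 4 [2y] swap r/2=694/38291: DF=(1 − 694/38291·(0.969900+0.966900+0.961700))/(1+694/38291) = 4653/5000 ≈ 0.930600
step 5 [2.5y] swap r/2=296/15801: DF=(1 − 296/15801·(0.969900+0.966900+0.961700+0.930600))/(1+296/15801) = 1139/1250 ≈ 0.911200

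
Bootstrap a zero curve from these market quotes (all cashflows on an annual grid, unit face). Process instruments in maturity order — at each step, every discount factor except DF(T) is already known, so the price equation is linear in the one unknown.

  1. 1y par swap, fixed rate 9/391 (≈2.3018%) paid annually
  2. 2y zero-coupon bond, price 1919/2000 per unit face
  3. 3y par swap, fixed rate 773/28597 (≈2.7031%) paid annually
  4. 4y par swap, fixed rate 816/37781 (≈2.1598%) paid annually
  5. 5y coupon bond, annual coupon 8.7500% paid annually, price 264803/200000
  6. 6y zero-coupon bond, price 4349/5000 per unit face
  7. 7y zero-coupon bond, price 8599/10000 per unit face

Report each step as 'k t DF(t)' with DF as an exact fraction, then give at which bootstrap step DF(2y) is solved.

step 1 [1y] swap r/1=9/391: DF=(1 − 9/391·(0))/(1+9/391) = 391/400 ≈ 0.977500
step 2 [2y] zero: DF = P = 1919/2000 ≈ 0.959500
step 3 [3y] swap r/1=773/28597: DF=(1 − 773/28597·(0.977500+0.959500))/(1+773/28597) = 9227/10000 ≈ 0.922700
step 4 [4y] swap r/1=816/37781: DF=(1 − 816/37781·(0.977500+0.959500+0.922700))/(1+816/37781) = 574/625 ≈ 0.918400
step 5 [5y] bond c/1=7/80: DF=(264803/200000 − 7/80·(0.977500+0.959500+0.922700+0.918400))/(1+7/80) = 1827/2000 ≈ 0.913500
step 6 [6y] zero: DF = P = 4349/5000 ≈ 0.869800
step 7 [7y] zero: DF = P = 8599/10000 ≈ 0.859900

1 1 391/400
2 2 1919/2000
3 3 9227/10000
4 4 574/625
5 5 1827/2000
6 6 4349/5000
7 7 8599/10000
DF(2y) is solved at step 2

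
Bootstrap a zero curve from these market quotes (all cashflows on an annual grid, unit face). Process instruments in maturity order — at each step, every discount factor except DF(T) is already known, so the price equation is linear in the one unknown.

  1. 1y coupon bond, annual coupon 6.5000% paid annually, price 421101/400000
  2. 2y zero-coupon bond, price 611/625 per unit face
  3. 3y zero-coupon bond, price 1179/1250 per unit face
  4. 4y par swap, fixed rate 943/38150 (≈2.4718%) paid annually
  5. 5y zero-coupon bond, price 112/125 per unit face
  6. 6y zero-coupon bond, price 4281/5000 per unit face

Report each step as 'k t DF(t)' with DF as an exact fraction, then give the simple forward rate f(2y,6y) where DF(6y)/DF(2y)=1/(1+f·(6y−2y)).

1 1 1977/2000
2 2 611/625
3 3 1179/1250
4 4 9057/10000
5 5 112/125
6 6 4281/5000
f(2y,6y) = ((611/625)/(4281/5000) − 1)/(4) = 607/17124 ≈ 3.5447%

step 1 [1y] bond c/1=13/200: DF=(421101/400000 − 13/200·(0))/(1+13/200) = 1977/2000 ≈ 0.988500
step 2 [2y] zero: DF = P = 611/625 ≈ 0.977600
step 3 [3y] zero: DF = P = 1179/1250 ≈ 0.943200
step 4 [4y] swap r/1=943/38150: DF=(1 − 943/38150·(0.988500+0.977600+0.943200))/(1+943/38150) = 9057/10000 ≈ 0.905700
step 5 [5y] zero: DF = P = 112/125 ≈ 0.896000
step 6 [6y] zero: DF = P = 4281/5000 ≈ 0.856200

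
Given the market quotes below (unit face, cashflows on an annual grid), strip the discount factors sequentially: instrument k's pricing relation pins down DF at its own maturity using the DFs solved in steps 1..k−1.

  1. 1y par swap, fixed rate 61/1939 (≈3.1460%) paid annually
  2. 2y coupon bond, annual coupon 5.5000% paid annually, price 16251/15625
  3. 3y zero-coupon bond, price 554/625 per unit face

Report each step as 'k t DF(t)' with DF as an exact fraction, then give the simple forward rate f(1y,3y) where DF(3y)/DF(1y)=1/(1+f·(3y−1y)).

1 1 1939/2000
2 2 9353/10000
3 3 554/625
f(1y,3y) = ((1939/2000)/(554/625) − 1)/(2) = 3/64 ≈ 4.6875%

step 1 [1y] swap r/1=61/1939: DF=(1 − 61/1939·(0))/(1+61/1939) = 1939/2000 ≈ 0.969500
step 2 [2y] bond c/1=11/200: DF=(16251/15625 − 11/200·(0.969500))/(1+11/200) = 9353/10000 ≈ 0.935300
step 3 [3y] zero: DF = P = 554/625 ≈ 0.886400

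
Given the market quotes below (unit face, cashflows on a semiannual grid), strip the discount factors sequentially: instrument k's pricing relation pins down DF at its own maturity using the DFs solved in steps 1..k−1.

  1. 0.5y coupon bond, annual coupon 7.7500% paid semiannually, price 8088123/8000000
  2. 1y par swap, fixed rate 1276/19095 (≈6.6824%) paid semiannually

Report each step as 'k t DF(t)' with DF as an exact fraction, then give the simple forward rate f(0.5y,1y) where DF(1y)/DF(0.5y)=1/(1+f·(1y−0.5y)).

1 1/2 9733/10000
2 1 4681/5000
f(0.5y,1y) = ((9733/10000)/(4681/5000) − 1)/(1/2) = 371/4681 ≈ 7.9257%

step 1 [0.5y] bond c/2=31/800: DF=(8088123/8000000 − 31/800·(0))/(1+31/800) = 9733/10000 ≈ 0.973300
step 2 [1y] swap r/2=638/19095: DF=(1 − 638/19095·(0.973300))/(1+638/19095) = 4681/5000 ≈ 0.936200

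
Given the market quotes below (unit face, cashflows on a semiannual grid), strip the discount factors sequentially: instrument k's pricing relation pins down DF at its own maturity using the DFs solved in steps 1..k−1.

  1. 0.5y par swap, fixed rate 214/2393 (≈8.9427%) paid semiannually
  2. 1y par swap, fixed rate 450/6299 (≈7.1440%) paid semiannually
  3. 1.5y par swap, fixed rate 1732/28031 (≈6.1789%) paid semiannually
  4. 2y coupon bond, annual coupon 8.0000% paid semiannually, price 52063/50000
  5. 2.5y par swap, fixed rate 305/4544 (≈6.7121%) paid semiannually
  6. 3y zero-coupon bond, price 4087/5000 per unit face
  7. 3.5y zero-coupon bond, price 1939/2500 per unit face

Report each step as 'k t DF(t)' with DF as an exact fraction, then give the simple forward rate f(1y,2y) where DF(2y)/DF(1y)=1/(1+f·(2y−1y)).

step 1 [0.5y] swap r/2=107/2393: DF=(1 − 107/2393·(0))/(1+107/2393) = 2393/2500 ≈ 0.957200
step 2 [1y] swap r/2=225/6299: DF=(1 − 225/6299·(0.957200))/(1+225/6299) = 373/400 ≈ 0.932500
step 3 [1.5y] swap r/2=866/28031: DF=(1 − 866/28031·(0.957200+0.932500))/(1+866/28031) = 4567/5000 ≈ 0.913400
step 4 [2y] bond c/2=1/25: DF=(52063/50000 − 1/25·(0.957200+0.932500+0.913400))/(1+1/25) = 4467/5000 ≈ 0.893400
step 5 [2.5y] swap r/2=305/9088: DF=(1 − 305/9088·(0.957200+0.932500+0.913400+0.893400))/(1+305/9088) = 339/400 ≈ 0.847500
step 6 [3y] zero: DF = P = 4087/5000 ≈ 0.817400
step 7 [3.5y] zero: DF = P = 1939/2500 ≈ 0.775600

1 1/2 2393/2500
2 1 373/400
3 3/2 4567/5000
4 2 4467/5000
5 5/2 339/400
6 3 4087/5000
7 7/2 1939/2500
f(1y,2y) = ((373/400)/(4467/5000) − 1)/(1) = 391/8934 ≈ 4.3765%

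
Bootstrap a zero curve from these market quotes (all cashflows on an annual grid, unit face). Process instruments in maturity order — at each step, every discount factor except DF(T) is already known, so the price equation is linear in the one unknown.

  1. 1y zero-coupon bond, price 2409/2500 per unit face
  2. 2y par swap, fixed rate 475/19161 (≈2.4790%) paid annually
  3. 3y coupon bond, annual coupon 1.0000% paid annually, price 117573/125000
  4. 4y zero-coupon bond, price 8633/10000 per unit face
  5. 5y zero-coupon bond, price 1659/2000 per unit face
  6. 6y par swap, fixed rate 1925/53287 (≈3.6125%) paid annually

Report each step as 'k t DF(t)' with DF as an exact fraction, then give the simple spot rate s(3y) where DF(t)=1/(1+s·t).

1 1 2409/2500
2 2 381/400
3 3 9123/10000
4 4 8633/10000
5 5 1659/2000
6 6 323/400
s(3y) = (1/(9123/10000) − 1)/(3) = 877/27369 ≈ 3.2044%

step 1 [1y] zero: DF = P = 2409/2500 ≈ 0.963600
step 2 [2y] swap r/1=475/19161: DF=(1 − 475/19161·(0.963600))/(1+475/19161) = 381/400 ≈ 0.952500
step 3 [3y] bond c/1=1/100: DF=(117573/125000 − 1/100·(0.963600+0.952500))/(1+1/100) = 9123/10000 ≈ 0.912300
step 4 [4y] zero: DF = P = 8633/10000 ≈ 0.863300
step 5 [5y] zero: DF = P = 1659/2000 ≈ 0.829500
step 6 [6y] swap r/1=1925/53287: DF=(1 − 1925/53287·(0.963600+0.952500+0.912300+0.863300+0.829500))/(1+1925/53287) = 323/400 ≈ 0.807500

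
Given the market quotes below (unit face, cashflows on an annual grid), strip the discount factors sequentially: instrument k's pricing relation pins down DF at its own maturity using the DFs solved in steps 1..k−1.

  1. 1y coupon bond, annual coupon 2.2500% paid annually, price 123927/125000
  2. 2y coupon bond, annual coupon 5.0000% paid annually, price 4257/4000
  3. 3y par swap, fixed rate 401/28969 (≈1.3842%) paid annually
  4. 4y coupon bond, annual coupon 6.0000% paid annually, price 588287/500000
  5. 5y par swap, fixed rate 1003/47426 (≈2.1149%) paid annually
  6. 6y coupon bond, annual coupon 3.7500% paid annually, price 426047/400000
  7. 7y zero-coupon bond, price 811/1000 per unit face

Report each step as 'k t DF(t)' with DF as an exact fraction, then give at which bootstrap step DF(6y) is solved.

step 1 [1y] bond c/1=9/400: DF=(123927/125000 − 9/400·(0))/(1+9/400) = 606/625 ≈ 0.969600
step 2 [2y] bond c/1=1/20: DF=(4257/4000 − 1/20·(0.969600))/(1+1/20) = 4837/5000 ≈ 0.967400
step 3 [3y] swap r/1=401/28969: DF=(1 − 401/28969·(0.969600+0.967400))/(1+401/28969) = 9599/10000 ≈ 0.959900
step 4 [4y] bond c/1=3/50: DF=(588287/500000 − 3/50·(0.969600+0.967400+0.959900))/(1+3/50) = 473/500 ≈ 0.946000
step 5 [5y] swap r/1=1003/47426: DF=(1 − 1003/47426·(0.969600+0.967400+0.959900+0.946000))/(1+1003/47426) = 8997/10000 ≈ 0.899700
step 6 [6y] bond c/1=3/80: DF=(426047/400000 − 3/80·(0.969600+0.967400+0.959900+0.946000+0.899700))/(1+3/80) = 1069/1250 ≈ 0.855200
step 7 [7y] zero: DF = P = 811/1000 ≈ 0.811000

1 1 606/625
2 2 4837/5000
3 3 9599/10000
4 4 473/500
5 5 8997/10000
6 6 1069/1250
7 7 811/1000
DF(6y) is solved at step 6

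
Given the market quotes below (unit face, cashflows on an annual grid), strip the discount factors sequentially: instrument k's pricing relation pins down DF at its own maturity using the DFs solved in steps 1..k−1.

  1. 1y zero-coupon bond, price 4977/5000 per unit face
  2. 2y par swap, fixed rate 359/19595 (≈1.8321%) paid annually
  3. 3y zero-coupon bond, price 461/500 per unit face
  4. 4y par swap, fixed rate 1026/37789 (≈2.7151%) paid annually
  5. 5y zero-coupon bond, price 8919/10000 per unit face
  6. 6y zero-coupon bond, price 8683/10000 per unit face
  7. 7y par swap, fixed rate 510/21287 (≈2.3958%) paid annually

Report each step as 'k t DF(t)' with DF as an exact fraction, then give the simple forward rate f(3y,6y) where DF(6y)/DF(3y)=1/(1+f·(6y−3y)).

step 1 [1y] zero: DF = P = 4977/5000 ≈ 0.995400
step 2 [2y] swap r/1=359/19595: DF=(1 − 359/19595·(0.995400))/(1+359/19595) = 9641/10000 ≈ 0.964100
step 3 [3y] zero: DF = P = 461/500 ≈ 0.922000
step 4 [4y] swap r/1=1026/37789: DF=(1 − 1026/37789·(0.995400+0.964100+0.922000))/(1+1026/37789) = 4487/5000 ≈ 0.897400
step 5 [5y] zero: DF = P = 8919/10000 ≈ 0.891900
step 6 [6y] zero: DF = P = 8683/10000 ≈ 0.868300
step 7 [7y] swap r/1=510/21287: DF=(1 − 510/21287·(0.995400+0.964100+0.922000+0.897400+0.891900+0.868300))/(1+510/21287) = 847/1000 ≈ 0.847000

1 1 4977/5000
2 2 9641/10000
3 3 461/500
4 4 4487/5000
5 5 8919/10000
6 6 8683/10000
7 7 847/1000
f(3y,6y) = ((461/500)/(8683/10000) − 1)/(3) = 179/8683 ≈ 2.0615%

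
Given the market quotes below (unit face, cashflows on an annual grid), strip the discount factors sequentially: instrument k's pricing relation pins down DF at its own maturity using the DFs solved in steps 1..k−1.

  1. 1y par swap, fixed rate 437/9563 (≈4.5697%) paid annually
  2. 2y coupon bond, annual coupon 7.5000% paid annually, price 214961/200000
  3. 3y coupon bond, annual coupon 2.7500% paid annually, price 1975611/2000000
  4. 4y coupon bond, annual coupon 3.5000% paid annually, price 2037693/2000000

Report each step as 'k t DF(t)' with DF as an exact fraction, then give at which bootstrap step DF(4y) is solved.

1 1 9563/10000
2 2 9331/10000
3 3 2277/2500
4 4 8897/10000
DF(4y) is solved at step 4

step 1 [1y] swap r/1=437/9563: DF=(1 − 437/9563·(0))/(1+437/9563) = 9563/10000 ≈ 0.956300
step 2 [2y] bond c/1=3/40: DF=(214961/200000 − 3/40·(0.956300))/(1+3/40) = 9331/10000 ≈ 0.933100
step 3 [3y] bond c/1=11/400: DF=(1975611/2000000 − 11/400·(0.956300+0.933100))/(1+11/400) = 2277/2500 ≈ 0.910800
step 4 [4y] bond c/1=7/200: DF=(2037693/2000000 − 7/200·(0.956300+0.933100+0.910800))/(1+7/200) = 8897/10000 ≈ 0.889700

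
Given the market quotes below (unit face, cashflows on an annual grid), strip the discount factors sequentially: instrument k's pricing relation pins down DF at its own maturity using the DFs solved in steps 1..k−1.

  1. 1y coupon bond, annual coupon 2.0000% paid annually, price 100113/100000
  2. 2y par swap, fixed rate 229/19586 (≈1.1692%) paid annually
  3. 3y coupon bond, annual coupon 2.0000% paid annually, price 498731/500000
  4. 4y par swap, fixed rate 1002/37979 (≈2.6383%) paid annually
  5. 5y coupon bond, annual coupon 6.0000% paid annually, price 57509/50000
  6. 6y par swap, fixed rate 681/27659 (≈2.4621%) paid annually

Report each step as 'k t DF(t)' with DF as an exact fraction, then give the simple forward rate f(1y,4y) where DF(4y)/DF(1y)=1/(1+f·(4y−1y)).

1 1 1963/2000
2 2 9771/10000
3 3 1879/2000
4 4 4499/5000
5 5 8701/10000
6 6 4319/5000
f(1y,4y) = ((1963/2000)/(4499/5000) − 1)/(3) = 817/26994 ≈ 3.0266%

step 1 [1y] bond c/1=1/50: DF=(100113/100000 − 1/50·(0))/(1+1/50) = 1963/2000 ≈ 0.981500
step 2 [2y] swap r/1=229/19586: DF=(1 − 229/19586·(0.981500))/(1+229/19586) = 9771/10000 ≈ 0.977100
step 3 [3y] bond c/1=1/50: DF=(498731/500000 − 1/50·(0.981500+0.977100))/(1+1/50) = 1879/2000 ≈ 0.939500
step 4 [4y] swap r/1=1002/37979: DF=(1 − 1002/37979·(0.981500+0.977100+0.939500))/(1+1002/37979) = 4499/5000 ≈ 0.899800
step 5 [5y] bond c/1=3/50: DF=(57509/50000 − 3/50·(0.981500+0.977100+0.939500+0.899800))/(1+3/50) = 8701/10000 ≈ 0.870100
step 6 [6y] swap r/1=681/27659: DF=(1 − 681/27659·(0.981500+0.977100+0.939500+0.899800+0.870100))/(1+681/27659) = 4319/5000 ≈ 0.863800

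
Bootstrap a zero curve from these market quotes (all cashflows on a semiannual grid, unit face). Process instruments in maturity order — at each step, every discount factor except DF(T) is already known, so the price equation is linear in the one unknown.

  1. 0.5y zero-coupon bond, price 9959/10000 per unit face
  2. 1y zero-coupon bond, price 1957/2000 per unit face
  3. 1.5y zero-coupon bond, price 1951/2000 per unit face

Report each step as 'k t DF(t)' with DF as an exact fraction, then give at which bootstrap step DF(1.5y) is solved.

1 1/2 9959/10000
2 1 1957/2000
3 3/2 1951/2000
DF(1.5y) is solved at step 3

step 1 [0.5y] zero: DF = P = 9959/10000 ≈ 0.995900
step 2 [1y] zero: DF = P = 1957/2000 ≈ 0.978500
step 3 [1.5y] zero: DF = P = 1951/2000 ≈ 0.975500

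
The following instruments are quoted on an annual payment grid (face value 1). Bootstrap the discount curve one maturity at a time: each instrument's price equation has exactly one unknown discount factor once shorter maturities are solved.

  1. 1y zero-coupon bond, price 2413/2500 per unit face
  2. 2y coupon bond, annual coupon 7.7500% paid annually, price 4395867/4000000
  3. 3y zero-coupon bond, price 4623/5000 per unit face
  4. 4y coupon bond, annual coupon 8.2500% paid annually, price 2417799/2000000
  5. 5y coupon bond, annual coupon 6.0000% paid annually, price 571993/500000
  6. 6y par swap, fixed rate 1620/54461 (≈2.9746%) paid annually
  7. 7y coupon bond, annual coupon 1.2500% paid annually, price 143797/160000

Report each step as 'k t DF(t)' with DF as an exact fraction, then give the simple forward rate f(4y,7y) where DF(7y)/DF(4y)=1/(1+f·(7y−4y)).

1 1 2413/2500
2 2 1901/2000
3 3 4623/5000
4 4 9003/10000
5 5 347/400
6 6 419/500
7 7 2051/2500
f(4y,7y) = ((9003/10000)/(2051/2500) − 1)/(3) = 799/24612 ≈ 3.2464%

step 1 [1y] zero: DF = P = 2413/2500 ≈ 0.965200
step 2 [2y] bond c/1=31/400: DF=(4395867/4000000 − 31/400·(0.965200))/(1+31/400) = 1901/2000 ≈ 0.950500
step 3 [3y] zero: DF = P = 4623/5000 ≈ 0.924600
step 4 [4y] bond c/1=33/400: DF=(2417799/2000000 − 33/400·(0.965200+0.950500+0.924600))/(1+33/400) = 9003/10000 ≈ 0.900300
step 5 [5y] bond c/1=3/50: DF=(571993/500000 − 3/50·(0.965200+0.950500+0.924600+0.900300))/(1+3/50) = 347/400 ≈ 0.867500
step 6 [6y] swap r/1=1620/54461: DF=(1 − 1620/54461·(0.965200+0.950500+0.924600+0.900300+0.867500))/(1+1620/54461) = 419/500 ≈ 0.838000
step 7 [7y] bond c/1=1/80: DF=(143797/160000 − 1/80·(0.965200+0.950500+0.924600+0.900300+0.867500+0.838000))/(1+1/80) = 2051/2500 ≈ 0.820400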